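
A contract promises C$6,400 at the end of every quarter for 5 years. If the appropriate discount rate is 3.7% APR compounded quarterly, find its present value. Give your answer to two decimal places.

i = 0.037/4 = 0.00925 per quarter; n = 5·4 = 20.
PV = PMT · [1 − (1+i)^(−n)] / i = 6400 · 18.182558 = 116,368.3681

C$116,368.37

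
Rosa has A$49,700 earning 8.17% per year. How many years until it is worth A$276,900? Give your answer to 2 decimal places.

21.87 years

n = ln(276900/49700) / ln(1+0.0817) = ln(5.57143) / 0.078534 = 21.8715 years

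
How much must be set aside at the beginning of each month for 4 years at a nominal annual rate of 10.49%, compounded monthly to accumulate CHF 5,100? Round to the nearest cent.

Periodic rate i = 0.1049/12 = 0.00874167; n = 4 × 12 = 48 periods.
FV-annuity factor × (1+i) = 59.841526; PMT = 5100 / 59.841526 = 85.2251

CHF 85.23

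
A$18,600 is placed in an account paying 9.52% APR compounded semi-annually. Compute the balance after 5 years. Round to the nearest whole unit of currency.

A$29,612

With 2 periods per year: i = 0.0476, n = 10.
18,600 × (1+0.0476)^10 = 18,600 × 1.592043 = 29,612.0069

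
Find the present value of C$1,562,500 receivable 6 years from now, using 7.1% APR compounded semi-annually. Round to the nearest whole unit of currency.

C$1,028,061

With 2 periods per year: i = 0.0355, n = 12.
PV = FV·(1+i)^(−n) = 1,562,500 × 0.657959 = 1,028,060.7703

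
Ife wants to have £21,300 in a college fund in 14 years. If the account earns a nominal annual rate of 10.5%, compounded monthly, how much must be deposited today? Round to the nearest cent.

£4,928.83

With 12 periods per year: i = 0.00875, n = 168.
PV = FV·(1+i)^(−n) = 21,300 × 0.231400 = 4,928.8271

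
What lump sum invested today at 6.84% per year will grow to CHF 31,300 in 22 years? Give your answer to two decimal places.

CHF 7,301.28

PV = FV·(1+i)^(−n) = 31,300 × 0.233268 = 7,301.2798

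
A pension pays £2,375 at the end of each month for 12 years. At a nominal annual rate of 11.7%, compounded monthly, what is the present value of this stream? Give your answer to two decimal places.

With 12 periods per year: i = 0.00975, n = 144.
Annuity factor a(144|0.00975) = 77.201181; PV = 2375 × 77.201181 = 183,352.8048

£183,352.80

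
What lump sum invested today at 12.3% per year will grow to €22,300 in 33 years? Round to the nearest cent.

PV = 22,300 / (1 + 0.123)^33 = 22,300 / 45.976082 = 485.0348

€485.03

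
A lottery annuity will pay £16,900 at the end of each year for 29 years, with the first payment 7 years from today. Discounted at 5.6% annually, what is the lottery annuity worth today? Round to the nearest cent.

£172,809.26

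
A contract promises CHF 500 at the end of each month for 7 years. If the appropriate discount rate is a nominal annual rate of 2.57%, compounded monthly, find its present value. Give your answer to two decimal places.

CHF 38,401.29

Periodic rate i = 0.0257/12 = 0.00214167; n = 7 × 12 = 84 periods.
PV = PMT · [1 − (1+i)^(−n)] / i = 500 · 76.802590 = 38,401.2949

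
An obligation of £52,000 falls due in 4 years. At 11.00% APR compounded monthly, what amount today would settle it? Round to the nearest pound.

£33,557

With 12 periods per year: i = 0.00916667, n = 48.
PV = FV·(1+i)^(−n) = 52,000 × 0.645329 = 33,557.0893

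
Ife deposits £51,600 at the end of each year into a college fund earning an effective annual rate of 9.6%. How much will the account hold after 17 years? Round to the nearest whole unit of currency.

£2,016,130

FV = PMT · [(1+i)^n − 1] / i = 51600 · 39.072277 = 2,016,129.5139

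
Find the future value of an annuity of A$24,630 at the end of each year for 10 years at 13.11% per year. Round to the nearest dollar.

A$456,107

Accumulation factor s(10|0.1311) = 18.518360; FV = 24630 × 18.518360 = 456,107.2038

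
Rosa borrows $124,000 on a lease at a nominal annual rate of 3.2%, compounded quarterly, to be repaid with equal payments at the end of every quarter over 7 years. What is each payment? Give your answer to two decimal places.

With 4 periods per year: i = 0.008, n = 28.
Annuity-PV factor = 24.996520; PMT = 124000 / 24.996520 = 4,960.6906

$4,960.69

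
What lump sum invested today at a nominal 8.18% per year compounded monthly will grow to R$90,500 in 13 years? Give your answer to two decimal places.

With 12 periods per year: i = 0.00681667, n = 156.
PV = FV·(1+i)^(−n) = 90,500 × 0.346528 = 31,360.7743

R$31,360.77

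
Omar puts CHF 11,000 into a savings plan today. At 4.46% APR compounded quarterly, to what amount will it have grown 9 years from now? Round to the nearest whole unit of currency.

CHF 16,397

i = 0.0446/4 = 0.01115 per quarter; n = 9·4 = 36.
FV = 11,000 × (1 + 0.01115)^36 = 16,396.5995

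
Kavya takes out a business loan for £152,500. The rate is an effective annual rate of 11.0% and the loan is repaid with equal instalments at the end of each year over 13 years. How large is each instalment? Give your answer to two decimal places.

£22,593.03

PMT = 152500 / ( [1 − (1+0.11)^(−13)] / 0.11 ) = 152500 / 6.749870 = 22,593.0264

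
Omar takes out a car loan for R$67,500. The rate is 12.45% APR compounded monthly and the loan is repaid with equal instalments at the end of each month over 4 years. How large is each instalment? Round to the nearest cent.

Periodic rate i = 0.1245/12 = 0.010375; n = 4 × 12 = 48 periods.
PMT = 67500 / ( [1 − (1+0.010375)^(−48)] / 0.010375 ) = 67500 / 37.657234 = 1,792.4843

R$1,792.48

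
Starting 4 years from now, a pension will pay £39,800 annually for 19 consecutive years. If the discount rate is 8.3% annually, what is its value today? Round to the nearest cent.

Value one period before first payment (t=3): 39800 × [1 − (1+0.083)^(−19)] / 0.083 = 39800 × 9.399807 = 374,112.3220
Discount back 3 years: 374,112.3220 × (1+0.083)^(−3) = 374,112.3220 × 0.787254 = 294,521.2553

£294,521.26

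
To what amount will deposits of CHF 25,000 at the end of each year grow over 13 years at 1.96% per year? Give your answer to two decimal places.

CHF 366,106.21

FV = PMT · [(1+i)^n − 1] / i = 25000 · 14.644248 = 366,106.2094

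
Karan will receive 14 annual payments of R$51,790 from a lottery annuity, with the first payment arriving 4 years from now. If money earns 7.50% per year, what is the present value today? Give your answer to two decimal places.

Value one period before first payment (t=3): 51790 × [1 − (1+0.075)^(−14)] / 0.075 = 51790 × 8.489154 = 439,653.2715
PV₀ = 439,653.2715 / (1+0.075)^3 = 439,653.2715 / 1.242297 = 353,903.5478

R$353,903.55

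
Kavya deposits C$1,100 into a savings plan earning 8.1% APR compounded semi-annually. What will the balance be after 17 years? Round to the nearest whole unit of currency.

With 2 periods per year: i = 0.0405, n = 34.
FV = 1,100 × (1 + 0.0405)^34 = 4,242.5167

C$4,243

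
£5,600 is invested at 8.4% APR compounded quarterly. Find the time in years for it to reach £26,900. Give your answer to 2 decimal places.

18.88 years

Periodic rate i = 0.084/4 = 0.021.
n = ln(26900/5600) / ln(1+0.021) = ln(4.80357) / 0.020783 = 75.5134 quarters
= 75.5134/4 years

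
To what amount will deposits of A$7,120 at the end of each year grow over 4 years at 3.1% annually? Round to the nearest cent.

A$29,831.90

FV = 7120 × [(1+0.031)^4 − 1] / 0.031 = 7120 × 4.189874 = 29,831.9014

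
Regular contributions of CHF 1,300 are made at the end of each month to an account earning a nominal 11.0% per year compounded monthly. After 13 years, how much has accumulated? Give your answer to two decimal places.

CHF 446,949.36

With 12 periods per year: i = 0.00916667, n = 156.
FV = PMT · [(1+i)^n − 1] / i = 1300 · 343.807200 = 446,949.3604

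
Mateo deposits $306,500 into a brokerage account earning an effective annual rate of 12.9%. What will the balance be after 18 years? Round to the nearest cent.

FV = 306,500 × (1 + 0.129)^18 = 2,722,208.7995

$2,722,208.80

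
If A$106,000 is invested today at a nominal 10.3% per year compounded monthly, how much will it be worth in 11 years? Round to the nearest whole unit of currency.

A$327,538

i = 0.103/12 = 0.00858333 per month; n = 11·12 = 132.
FV = PV·(1+i)^n = 106,000 × 3.089982 = 327,538.0665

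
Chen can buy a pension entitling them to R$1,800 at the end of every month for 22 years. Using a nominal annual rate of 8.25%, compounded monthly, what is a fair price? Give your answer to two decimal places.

R$218,918.65

Periodic rate i = 0.0825/12 = 0.006875; n = 22 × 12 = 264 periods.
Annuity factor a(264|0.006875) = 121.621472; PV = 1800 × 121.621472 = 218,918.6499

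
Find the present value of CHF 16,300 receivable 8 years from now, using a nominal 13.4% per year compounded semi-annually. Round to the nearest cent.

CHF 5,775.07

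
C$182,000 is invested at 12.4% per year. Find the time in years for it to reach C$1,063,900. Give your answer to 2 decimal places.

n = ln(1.0639e+06/182000) / ln(1+0.124) = ln(5.84560) / 0.116894 = 15.1051 years

15.11 years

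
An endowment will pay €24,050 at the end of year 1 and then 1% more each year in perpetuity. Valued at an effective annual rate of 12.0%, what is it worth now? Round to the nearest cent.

€218,636.36

PV = D₁/(r − g) = 24050/(0.12 − 0.01) = 218,636.3636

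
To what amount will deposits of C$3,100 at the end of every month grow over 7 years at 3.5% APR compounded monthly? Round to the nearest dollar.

C$294,588

With 12 periods per year: i = 0.00291667, n = 84.
FV = 3100 × [(1+0.00291667)^84 − 1] / 0.00291667 = 3100 × 95.028273 = 294,587.6467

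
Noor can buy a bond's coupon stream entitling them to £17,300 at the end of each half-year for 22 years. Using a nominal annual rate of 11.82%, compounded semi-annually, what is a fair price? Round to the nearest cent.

i = 0.1182/2 = 0.0591 per half-year; n = 22·2 = 44.
Annuity factor a(44|0.0591) = 15.567822; PV = 17300 × 15.567822 = 269,323.3249

£269,323.32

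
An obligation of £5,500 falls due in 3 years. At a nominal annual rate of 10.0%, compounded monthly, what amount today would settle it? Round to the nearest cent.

£4,079.57

i = 0.1/12 = 0.00833333 per month; n = 3·12 = 36.
PV = FV·(1+i)^(−n) = 5,500 × 0.741740 = 4,079.5684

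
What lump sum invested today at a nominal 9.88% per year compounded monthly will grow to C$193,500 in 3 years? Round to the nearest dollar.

C$144,040

With 12 periods per year: i = 0.00823333, n = 36.
Discount factor = (1+0.00823333)^(−36) = 0.744393; PV = 193,500 × 0.744393 = 144,039.9996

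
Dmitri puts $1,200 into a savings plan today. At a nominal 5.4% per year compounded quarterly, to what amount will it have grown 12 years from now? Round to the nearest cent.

$2,284.13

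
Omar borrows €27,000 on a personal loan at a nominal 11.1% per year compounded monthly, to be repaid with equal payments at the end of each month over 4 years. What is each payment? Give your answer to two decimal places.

€699.14

With 12 periods per year: i = 0.00925, n = 48.
PMT = 27000 / ( [1 − (1+0.00925)^(−48)] / 0.00925 ) = 27000 / 38.618817 = 699.1410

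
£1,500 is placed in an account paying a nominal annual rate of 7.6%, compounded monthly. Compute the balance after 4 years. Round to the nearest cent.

With 12 periods per year: i = 0.00633333, n = 48.
FV = 1,500 × (1 + 0.00633333)^48 = 2,030.9557

£2,030.96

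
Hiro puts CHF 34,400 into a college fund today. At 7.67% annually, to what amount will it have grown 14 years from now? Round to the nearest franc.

CHF 96,802

34,400 × (1+0.0767)^14 = 34,400 × 2.814012 = 96,802.0212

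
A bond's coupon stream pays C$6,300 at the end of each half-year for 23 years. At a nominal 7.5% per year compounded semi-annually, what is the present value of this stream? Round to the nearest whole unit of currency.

i = 0.075/2 = 0.0375 per half-year; n = 23·2 = 46.
Annuity factor a(46|0.0375) = 21.763057; PV = 6300 × 21.763057 = 137,107.2597

C$137,107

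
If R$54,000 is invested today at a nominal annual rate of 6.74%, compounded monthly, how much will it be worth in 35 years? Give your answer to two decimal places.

i = 0.0674/12 = 0.00561667 per month; n = 35·12 = 420.
FV = PV·(1+i)^n = 54,000 × 10.510764 = 567,581.2385

R$567,581.24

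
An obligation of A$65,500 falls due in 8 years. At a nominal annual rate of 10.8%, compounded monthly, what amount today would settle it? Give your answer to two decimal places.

With 12 periods per year: i = 0.009, n = 96.
Discount factor = (1+0.009)^(−96) = 0.423105; PV = 65,500 × 0.423105 = 27,713.3701

A$27,713.37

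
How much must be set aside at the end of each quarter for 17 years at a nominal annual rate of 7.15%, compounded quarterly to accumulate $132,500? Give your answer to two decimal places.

$1,013.90

With 4 periods per year: i = 0.017875, n = 68.
PMT = 132500 / ( [(1+0.017875)^68 − 1] / 0.017875 ) = 132500 / 130.683771 = 1,013.8979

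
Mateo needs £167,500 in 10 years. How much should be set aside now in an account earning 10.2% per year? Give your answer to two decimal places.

PV = 167,500 / (1 + 0.102)^10 = 167,500 / 2.641289 = 63,416.0031

£63,416.00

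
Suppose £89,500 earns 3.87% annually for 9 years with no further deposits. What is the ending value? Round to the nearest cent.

£125,960.45

89,500 × (1+0.0387)^9 = 89,500 × 1.407379 = 125,960.4548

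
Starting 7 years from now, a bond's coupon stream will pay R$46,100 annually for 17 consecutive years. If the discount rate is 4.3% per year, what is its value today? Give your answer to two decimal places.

Value one period before first payment (t=6): 46100 × [1 − (1+0.043)^(−17)] / 0.043 = 46100 × 11.887441 = 548,011.0440
PV₀ = 548,011.0440 / (1+0.043)^6 = 548,011.0440 / 1.287377 = 425,680.2102

R$425,680.21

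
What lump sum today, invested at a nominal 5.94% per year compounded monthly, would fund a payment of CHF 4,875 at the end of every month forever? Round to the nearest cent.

CHF 984,848.48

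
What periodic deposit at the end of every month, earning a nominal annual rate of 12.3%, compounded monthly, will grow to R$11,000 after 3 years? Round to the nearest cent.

R$254.19

Periodic rate i = 0.123/12 = 0.01025; n = 3 × 12 = 36 periods.
FV-annuity factor = 43.275472; PMT = 11000 / 43.275472 = 254.1856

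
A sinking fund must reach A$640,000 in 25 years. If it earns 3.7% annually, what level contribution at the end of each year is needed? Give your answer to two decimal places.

A$15,998.94

FV-annuity factor = 40.002659; PMT = 640000 / 40.002659 = 15,998.9364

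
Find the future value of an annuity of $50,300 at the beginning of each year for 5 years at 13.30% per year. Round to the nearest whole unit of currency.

FV = PMT · [(1+i)^n − 1] / i × (1+i) = 50300 · 7.385989 = 371,515.2253
Payments are at the start of each period, so multiply by (1+i).

$371,515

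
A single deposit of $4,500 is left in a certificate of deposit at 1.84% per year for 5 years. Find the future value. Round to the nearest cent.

$4,929.52

4,500 × (1+0.0184)^5 = 4,500 × 1.095448 = 4,929.5181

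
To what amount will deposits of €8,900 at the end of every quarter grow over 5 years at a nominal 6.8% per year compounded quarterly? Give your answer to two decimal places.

With 4 periods per year: i = 0.017, n = 20.
FV = 8900 × [(1+0.017)^20 − 1] / 0.017 = 8900 × 23.584615 = 209,903.0766

€209,903.08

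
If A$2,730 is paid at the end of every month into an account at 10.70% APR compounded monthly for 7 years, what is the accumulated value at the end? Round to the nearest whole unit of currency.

A$339,196

i = 0.107/12 = 0.00891667 per month; n = 7·12 = 84.
Accumulation factor s(84|0.00891667) = 124.247686; FV = 2730 × 124.247686 = 339,196.1833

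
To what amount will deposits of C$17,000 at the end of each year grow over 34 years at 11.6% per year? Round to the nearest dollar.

FV = PMT · [(1+i)^n − 1] / i = 17000 · 351.231896 = 5,970,942.2270

C$5,970,942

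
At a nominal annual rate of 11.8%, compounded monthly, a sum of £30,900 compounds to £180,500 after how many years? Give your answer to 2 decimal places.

Periodic rate i = 0.118/12 = 0.00983333.
n = ln(180500/30900) / ln(1+0.00983333) = ln(5.84142) / 0.009785 = 180.3700 months
= 180.3700/12 years

15.03 years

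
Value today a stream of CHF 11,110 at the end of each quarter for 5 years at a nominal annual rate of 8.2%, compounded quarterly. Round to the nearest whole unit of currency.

With 4 periods per year: i = 0.0205, n = 20.
Annuity factor a(20|0.0205) = 16.272809; PV = 11110 × 16.272809 = 180,790.9097

CHF 180,791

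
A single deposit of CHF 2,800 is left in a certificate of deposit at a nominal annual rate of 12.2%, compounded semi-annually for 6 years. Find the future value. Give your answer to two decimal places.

With 2 periods per year: i = 0.061, n = 12.
FV = PV·(1+i)^n = 2,800 × 2.035095 = 5,698.2649

CHF 5,698.26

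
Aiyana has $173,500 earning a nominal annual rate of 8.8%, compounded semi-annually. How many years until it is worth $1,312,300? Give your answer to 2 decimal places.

23.49 years

Periodic rate i = 0.088/2 = 0.044.
(1+i)^n = 1.3123e+06/173500 = 7.56369, so n = ln 7.56369 / ln 1.044 = 46.9899 half-years
= 46.9899/2 years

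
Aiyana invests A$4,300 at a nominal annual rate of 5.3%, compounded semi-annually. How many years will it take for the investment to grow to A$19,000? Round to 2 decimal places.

Periodic rate i = 0.053/2 = 0.0265.
n = ln(19000/4300) / ln(1+0.0265) = ln(4.41860) / 0.026155 = 56.8085 half-years
= 56.8085/2 years

28.40 years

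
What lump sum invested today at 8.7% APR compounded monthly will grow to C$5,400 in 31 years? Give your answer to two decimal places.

C$367.56

i = 0.087/12 = 0.00725 per month; n = 31·12 = 372.
PV = 5,400 / (1 + 0.00725)^372 = 5,400 / 14.691519 = 367.5590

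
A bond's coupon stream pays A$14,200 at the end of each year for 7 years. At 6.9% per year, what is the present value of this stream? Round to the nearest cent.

A$76,795.44

Annuity factor a(7|0.069) = 5.408129; PV = 14200 × 5.408129 = 76,795.4360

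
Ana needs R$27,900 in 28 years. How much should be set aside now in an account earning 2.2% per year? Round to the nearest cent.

R$15,169.77

PV = 27,900 / (1 + 0.022)^28 = 27,900 / 1.839184 = 15,169.7744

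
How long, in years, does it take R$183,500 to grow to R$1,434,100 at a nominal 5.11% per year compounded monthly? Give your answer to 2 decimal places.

40.32 years

Periodic rate i = 0.0511/12 = 0.00425833.
(1+i)^n = 1.4341e+06/183500 = 7.81526, so n = ln 7.81526 / ln 1.00426 = 483.8637 months
= 483.8637/12 years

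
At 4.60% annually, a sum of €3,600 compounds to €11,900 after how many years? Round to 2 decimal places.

26.58 years

n = ln(11900/3600) / ln(1+0.046) = ln(3.30556) / 0.044973 = 26.5847 years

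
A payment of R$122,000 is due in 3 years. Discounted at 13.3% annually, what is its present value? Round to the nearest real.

R$83,882

Discount factor = (1+0.133)^(−3) = 0.687559; PV = 122,000 × 0.687559 = 83,882.2558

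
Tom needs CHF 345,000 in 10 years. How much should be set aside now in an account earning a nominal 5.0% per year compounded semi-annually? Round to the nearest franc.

CHF 210,543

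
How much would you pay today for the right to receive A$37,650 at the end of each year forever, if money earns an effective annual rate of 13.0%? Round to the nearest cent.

PV = PMT / i = 37650 / 0.13 = 289,615.3846

A$289,615.38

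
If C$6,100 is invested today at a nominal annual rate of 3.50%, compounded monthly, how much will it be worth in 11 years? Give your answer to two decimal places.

C$8,959.63

i = 0.035/12 = 0.00291667 per month; n = 11·12 = 132.
FV = 6,100 × (1 + 0.00291667)^132 = 8,959.6253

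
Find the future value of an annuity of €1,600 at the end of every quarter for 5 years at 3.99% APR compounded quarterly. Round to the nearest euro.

€35,222

With 4 periods per year: i = 0.009975, n = 20.
FV = 1600 × [(1+0.009975)^20 − 1] / 0.009975 = 1600 × 22.013647 = 35,221.8350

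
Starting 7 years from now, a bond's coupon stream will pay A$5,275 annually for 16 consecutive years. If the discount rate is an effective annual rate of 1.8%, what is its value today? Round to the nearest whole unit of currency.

A$65,383

Value one period before first payment (t=6): 5275 × [1 − (1+0.018)^(−16)] / 0.018 = 5275 × 13.795310 = 72,770.2586
Discount back 6 years: 72,770.2586 × (1+0.018)^(−6) = 72,770.2586 × 0.898490 = 65,383.3623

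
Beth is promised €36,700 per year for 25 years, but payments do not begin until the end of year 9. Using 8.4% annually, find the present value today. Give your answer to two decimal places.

Value one period before first payment (t=8): 36700 × [1 − (1+0.084)^(−25)] / 0.084 = 36700 × 10.319910 = 378,740.7007
Discount back 8 years: 378,740.7007 × (1+0.084)^(−8) = 378,740.7007 × 0.524524 = 198,658.7601

€198,658.76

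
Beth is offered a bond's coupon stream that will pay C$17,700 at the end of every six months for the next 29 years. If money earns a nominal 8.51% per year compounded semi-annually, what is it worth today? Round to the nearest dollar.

C$378,874

With 2 periods per year: i = 0.04255, n = 58.
PV = 17700 × [1 − (1+0.04255)^(−58)] / 0.04255 = 17700 × 21.405331 = 378,874.3621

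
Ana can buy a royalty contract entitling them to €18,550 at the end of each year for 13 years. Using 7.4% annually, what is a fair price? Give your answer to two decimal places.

PV = 18550 × [1 − (1+0.074)^(−13)] / 0.074 = 18550 × 8.171406 = 151,579.5817

€151,579.58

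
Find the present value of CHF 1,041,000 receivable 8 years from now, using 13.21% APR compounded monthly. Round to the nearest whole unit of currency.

i = 0.1321/12 = 0.0110083 per month; n = 8·12 = 96.
Discount factor = (1+0.0110083)^(−96) = 0.349579; PV = 1,041,000 × 0.349579 = 363,911.8007

CHF 363,912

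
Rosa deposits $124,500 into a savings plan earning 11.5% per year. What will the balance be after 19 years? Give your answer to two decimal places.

$984,899.31

124,500 × (1+0.115)^19 = 124,500 × 7.910838 = 984,899.3067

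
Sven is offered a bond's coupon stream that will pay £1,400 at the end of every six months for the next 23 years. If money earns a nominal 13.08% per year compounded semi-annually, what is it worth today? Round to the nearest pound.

Periodic rate i = 0.1308/2 = 0.0654; n = 23 × 2 = 46 periods.
PV = 1400 × [1 − (1+0.0654)^(−46)] / 0.0654 = 1400 × 14.460978 = 20,245.3690

£20,245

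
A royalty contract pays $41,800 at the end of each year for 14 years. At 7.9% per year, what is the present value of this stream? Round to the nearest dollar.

$346,620

PV = PMT · [1 − (1+i)^(−n)] / i = 41800 · 8.292339 = 346,619.7667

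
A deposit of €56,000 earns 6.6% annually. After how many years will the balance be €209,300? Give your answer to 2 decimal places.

20.63 years

n = ln(209300/56000) / ln(1+0.066) = ln(3.73750) / 0.063913 = 20.6282 years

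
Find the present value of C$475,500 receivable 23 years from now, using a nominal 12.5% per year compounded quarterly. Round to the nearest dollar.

i = 0.125/4 = 0.03125 per quarter; n = 23·4 = 92.
PV = FV·(1+i)^(−n) = 475,500 × 0.058954 = 28,032.7728

C$28,033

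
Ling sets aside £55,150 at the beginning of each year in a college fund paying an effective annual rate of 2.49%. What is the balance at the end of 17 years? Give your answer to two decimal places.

FV = PMT · [(1+i)^n − 1] / i × (1+i) = 55150 · 21.366348 = 1,178,354.1138
Payments are at the start of each period, so multiply by (1+i).

£1,178,354.11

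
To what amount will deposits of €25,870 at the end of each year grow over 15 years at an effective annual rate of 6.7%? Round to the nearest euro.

€635,262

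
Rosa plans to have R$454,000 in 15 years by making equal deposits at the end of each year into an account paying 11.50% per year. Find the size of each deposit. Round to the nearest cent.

R$12,677.66

PMT = 454000 / ( [(1+0.115)^15 − 1] / 0.115 ) = 454000 / 35.811025 = 12,677.6601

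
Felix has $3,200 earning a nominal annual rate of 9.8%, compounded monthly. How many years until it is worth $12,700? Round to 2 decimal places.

14.12 years

Periodic rate i = 0.098/12 = 0.00816667.
n = ln(12700/3200) / ln(1+0.00816667) = ln(3.96875) / 0.008133 = 169.4782 months
= 169.4782/12 years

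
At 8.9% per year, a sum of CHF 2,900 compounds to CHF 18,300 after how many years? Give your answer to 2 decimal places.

21.61 years

n = ln(18300/2900) / ln(1+0.089) = ln(6.31034) / 0.085260 = 21.6068 years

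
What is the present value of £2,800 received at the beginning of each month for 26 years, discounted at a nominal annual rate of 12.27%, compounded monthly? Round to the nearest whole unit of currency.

£265,065

i = 0.1227/12 = 0.010225 per month; n = 26·12 = 312.
Annuity factor a(312|0.010225) × (1+i) = 94.666144; PV = 2800 × 94.666144 = 265,065.2045
Payments are at the start of each period, so multiply by (1+i).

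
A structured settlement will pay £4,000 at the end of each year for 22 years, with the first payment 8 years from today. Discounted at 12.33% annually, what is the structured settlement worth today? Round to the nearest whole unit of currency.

£13,262

PV at t=7 (ordinary 22-year annuity): 4000 × a(22|0.1233) = 4000 × 7.482053 = 29,928.2135
Discount back 7 years: 29,928.2135 × (1+0.1233)^(−7) = 29,928.2135 × 0.443129 = 13,262.0445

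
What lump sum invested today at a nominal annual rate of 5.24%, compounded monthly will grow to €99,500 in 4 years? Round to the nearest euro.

€80,722

Periodic rate i = 0.0524/12 = 0.00436667; n = 4 × 12 = 48 periods.
PV = FV·(1+i)^(−n) = 99,500 × 0.811279 = 80,722.2252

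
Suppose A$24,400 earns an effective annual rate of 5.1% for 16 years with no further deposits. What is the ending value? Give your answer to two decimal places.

A$54,079.58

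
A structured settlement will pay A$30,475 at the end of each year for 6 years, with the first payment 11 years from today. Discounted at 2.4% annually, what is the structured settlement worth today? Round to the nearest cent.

A$132,862.29

PV at t=10 (ordinary 6-year annuity): 30475 × a(6|0.024) = 30475 × 5.526594 = 168,422.9598
Discount back 10 years: 168,422.9598 × (1+0.024)^(−10) = 168,422.9598 × 0.788861 = 132,862.2885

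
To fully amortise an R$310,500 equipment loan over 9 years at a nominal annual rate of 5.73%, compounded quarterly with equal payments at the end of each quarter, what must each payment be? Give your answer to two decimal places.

Periodic rate i = 0.0573/4 = 0.014325; n = 9 × 4 = 36 periods.
PMT = 310500 / ( [1 − (1+0.014325)^(−36)] / 0.014325 ) = 310500 / 27.974094 = 11,099.5550

R$11,099.56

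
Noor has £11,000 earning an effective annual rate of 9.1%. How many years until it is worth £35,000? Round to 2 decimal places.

13.29 years

(1+i)^n = 35000/11000 = 3.18182, so n = ln 3.18182 / ln 1.091 = 13.2896 years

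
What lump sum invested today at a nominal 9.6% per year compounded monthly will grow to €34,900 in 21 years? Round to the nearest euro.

€4,686

i = 0.096/12 = 0.008 per month; n = 21·12 = 252.
PV = 34,900 / (1 + 0.008)^252 = 34,900 / 7.448247 = 4,685.6661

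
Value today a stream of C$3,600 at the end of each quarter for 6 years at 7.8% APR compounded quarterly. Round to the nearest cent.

C$68,477.38

i = 0.078/4 = 0.0195 per quarter; n = 6·4 = 24.
Annuity factor a(24|0.0195) = 19.021494; PV = 3600 × 19.021494 = 68,477.3782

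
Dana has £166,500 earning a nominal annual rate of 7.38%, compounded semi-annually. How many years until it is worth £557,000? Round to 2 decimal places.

16.66 years

Periodic rate i = 0.0738/2 = 0.0369.
(1+i)^n = 557000/166500 = 3.34535, so n = ln 3.34535 / ln 1.0369 = 33.3256 half-years
= 33.3256/2 years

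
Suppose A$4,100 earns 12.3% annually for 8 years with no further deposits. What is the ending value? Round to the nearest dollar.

FV = 4,100 × (1 + 0.123)^8 = 10,371.0304

A$10,371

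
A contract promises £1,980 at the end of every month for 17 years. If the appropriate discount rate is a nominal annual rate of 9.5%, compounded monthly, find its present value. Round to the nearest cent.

£200,044.32

Periodic rate i = 0.095/12 = 0.00791667; n = 17 × 12 = 204 periods.
PV = PMT · [1 − (1+i)^(−n)] / i = 1980 · 101.032487 = 200,044.3238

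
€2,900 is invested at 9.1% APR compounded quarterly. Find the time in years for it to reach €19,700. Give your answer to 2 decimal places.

Periodic rate i = 0.091/4 = 0.02275.
n = ln(19700/2900) / ln(1+0.02275) = ln(6.79310) / 0.022495 = 85.1701 quarters
= 85.1701/4 years

21.29 years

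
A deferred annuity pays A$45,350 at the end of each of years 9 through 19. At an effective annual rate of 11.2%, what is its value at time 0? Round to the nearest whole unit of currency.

Value one period before first payment (t=8): 45350 × [1 − (1+0.112)^(−11)] / 0.112 = 45350 × 6.151230 = 278,958.2674
PV₀ = 278,958.2674 / (1+0.112)^8 = 278,958.2674 / 2.337967 = 119,316.6191

A$119,317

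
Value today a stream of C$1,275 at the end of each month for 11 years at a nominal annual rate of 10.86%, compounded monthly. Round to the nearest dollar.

C$97,991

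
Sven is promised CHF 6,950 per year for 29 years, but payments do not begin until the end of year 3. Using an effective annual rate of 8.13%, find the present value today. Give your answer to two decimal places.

PV at t=2 (ordinary 29-year annuity): 6950 × a(29|0.0813) = 6950 × 11.025242 = 76,625.4336
PV₀ = 76,625.4336 / (1+0.0813)^2 = 76,625.4336 / 1.169210 = 65,536.0918

CHF 65,536.09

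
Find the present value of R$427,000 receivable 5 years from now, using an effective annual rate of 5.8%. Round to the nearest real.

R$322,107

Discount factor = (1+0.058)^(−5) = 0.754348; PV = 427,000 × 0.754348 = 322,106.5354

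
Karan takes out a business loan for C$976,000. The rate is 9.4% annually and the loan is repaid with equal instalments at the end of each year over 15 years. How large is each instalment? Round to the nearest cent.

Annuity-PV factor = 7.873825; PMT = 976000 / 7.873825 = 123,955.0012

C$123,955.00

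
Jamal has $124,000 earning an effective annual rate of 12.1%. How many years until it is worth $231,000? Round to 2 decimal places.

(1+i)^n = 231000/124000 = 1.86290, so n = ln 1.86290 / ln 1.121 = 5.4468 years

5.45 years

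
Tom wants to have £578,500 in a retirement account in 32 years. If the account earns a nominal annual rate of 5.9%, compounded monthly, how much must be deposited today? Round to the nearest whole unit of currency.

With 12 periods per year: i = 0.00491667, n = 384.
Discount factor = (1+0.00491667)^(−384) = 0.152076; PV = 578,500 × 0.152076 = 87,976.0592

£87,976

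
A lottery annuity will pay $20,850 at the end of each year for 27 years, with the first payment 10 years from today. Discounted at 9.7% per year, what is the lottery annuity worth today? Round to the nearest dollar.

$85,756

Value one period before first payment (t=9): 20850 × [1 − (1+0.097)^(−27)] / 0.097 = 20850 × 9.462735 = 197,298.0199
Discount back 9 years: 197,298.0199 × (1+0.097)^(−9) = 197,298.0199 × 0.434651 = 85,755.7162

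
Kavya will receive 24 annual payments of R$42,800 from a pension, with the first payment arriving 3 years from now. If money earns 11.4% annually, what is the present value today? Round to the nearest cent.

R$279,856.28

Value one period before first payment (t=2): 42800 × [1 − (1+0.114)^(−24)] / 0.114 = 42800 × 8.114498 = 347,300.5244
PV₀ = 347,300.5244 / (1+0.114)^2 = 347,300.5244 / 1.240996 = 279,856.2803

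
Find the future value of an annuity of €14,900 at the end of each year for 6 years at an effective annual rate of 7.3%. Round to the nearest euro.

FV = PMT · [(1+i)^n − 1] / i = 14900 · 7.207588 = 107,393.0570

€107,393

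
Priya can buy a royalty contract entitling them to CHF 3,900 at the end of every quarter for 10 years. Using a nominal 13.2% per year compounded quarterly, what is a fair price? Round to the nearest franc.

CHF 85,931

i = 0.132/4 = 0.033 per quarter; n = 10·4 = 40.
PV = 3900 × [1 − (1+0.033)^(−40)] / 0.033 = 3900 × 22.033646 = 85,931.2176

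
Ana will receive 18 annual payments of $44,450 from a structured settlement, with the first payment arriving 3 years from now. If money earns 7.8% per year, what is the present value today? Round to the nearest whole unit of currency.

Value one period before first payment (t=2): 44450 × [1 − (1+0.078)^(−18)] / 0.078 = 44450 × 9.503343 = 422,423.5976
PV₀ = 422,423.5976 / (1+0.078)^2 = 422,423.5976 / 1.162084 = 363,505.2178

$363,505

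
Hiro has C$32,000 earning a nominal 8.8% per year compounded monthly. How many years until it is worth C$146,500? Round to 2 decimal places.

17.35 years

Periodic rate i = 0.088/12 = 0.00733333.
(1+i)^n = 146500/32000 = 4.57812, so n = ln 4.57812 / ln 1.00733 = 208.2083 months
= 208.2083/12 years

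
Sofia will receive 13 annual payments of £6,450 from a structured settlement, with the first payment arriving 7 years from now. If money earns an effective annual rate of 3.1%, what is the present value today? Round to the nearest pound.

£56,751

PV at t=6 (ordinary 13-year annuity): 6450 × a(13|0.031) = 6450 × 10.567260 = 68,158.8279
PV₀ = 68,158.8279 / (1+0.031)^6 = 68,158.8279 / 1.201025 = 56,750.5562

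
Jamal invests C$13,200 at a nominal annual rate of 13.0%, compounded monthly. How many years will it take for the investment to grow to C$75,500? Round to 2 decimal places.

13.49 years

Periodic rate i = 0.13/12 = 0.0108333.
n = ln(75500/13200) / ln(1+0.0108333) = ln(5.71970) / 0.010775 = 161.8472 months
= 161.8472/12 years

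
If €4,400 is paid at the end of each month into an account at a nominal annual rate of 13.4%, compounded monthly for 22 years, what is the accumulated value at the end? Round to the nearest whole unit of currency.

€6,997,489

With 12 periods per year: i = 0.0111667, n = 264.
FV = PMT · [(1+i)^n − 1] / i = 4400 · 1590.338406 = 6,997,488.9878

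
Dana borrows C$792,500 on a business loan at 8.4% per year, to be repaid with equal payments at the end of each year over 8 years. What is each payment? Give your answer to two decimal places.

C$140,007.20

PMT = 792500 / ( [1 − (1+0.084)^(−8)] / 0.084 ) = 792500 / 5.660423 = 140,007.2010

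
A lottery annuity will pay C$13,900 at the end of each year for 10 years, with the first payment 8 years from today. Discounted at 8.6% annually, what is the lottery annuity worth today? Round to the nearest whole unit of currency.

C$50,964

Value one period before first payment (t=7): 13900 × [1 − (1+0.086)^(−10)] / 0.086 = 13900 × 6.532213 = 90,797.7676
PV₀ = 90,797.7676 / (1+0.086)^7 = 90,797.7676 / 1.781594 = 50,964.3388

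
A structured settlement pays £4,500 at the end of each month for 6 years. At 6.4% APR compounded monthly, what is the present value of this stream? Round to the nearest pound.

£268,459

i = 0.064/12 = 0.00533333 per month; n = 6·12 = 72.
Annuity factor a(72|0.00533333) = 59.657477; PV = 4500 × 59.657477 = 268,458.6456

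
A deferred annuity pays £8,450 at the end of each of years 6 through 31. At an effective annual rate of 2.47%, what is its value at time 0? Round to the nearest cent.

Value one period before first payment (t=5): 8450 × [1 − (1+0.0247)^(−26)] / 0.0247 = 8450 × 19.018012 = 160,702.2008
PV₀ = 160,702.2008 / (1+0.0247)^5 = 160,702.2008 / 1.129753 = 142,245.3714

£142,245.37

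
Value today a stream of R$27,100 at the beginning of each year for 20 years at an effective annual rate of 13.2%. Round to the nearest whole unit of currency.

PV = PMT · [1 − (1+i)^(−n)] / i × (1+i) = 27100 · 7.857395 = 212,935.3929
Payments are at the start of each period, so multiply by (1+i).

R$212,935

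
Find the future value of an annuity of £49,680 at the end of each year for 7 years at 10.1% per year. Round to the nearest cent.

£472,772.54

FV = PMT · [(1+i)^n − 1] / i = 49680 · 9.516355 = 472,772.5380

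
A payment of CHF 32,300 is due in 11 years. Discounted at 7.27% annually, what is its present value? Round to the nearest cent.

CHF 14,925.93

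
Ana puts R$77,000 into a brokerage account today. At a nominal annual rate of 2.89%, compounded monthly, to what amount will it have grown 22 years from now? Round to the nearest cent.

R$145,305.88

Periodic rate i = 0.0289/12 = 0.00240833; n = 22 × 12 = 264 periods.
FV = 77,000 × (1 + 0.00240833)^264 = 145,305.8803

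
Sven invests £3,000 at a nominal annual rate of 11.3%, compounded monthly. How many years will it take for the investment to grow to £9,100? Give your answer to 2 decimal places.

9.87 years

Periodic rate i = 0.113/12 = 0.00941667.
(1+i)^n = 9100/3000 = 3.03333, so n = ln 3.03333 / ln 1.00942 = 118.3942 months
= 118.3942/12 years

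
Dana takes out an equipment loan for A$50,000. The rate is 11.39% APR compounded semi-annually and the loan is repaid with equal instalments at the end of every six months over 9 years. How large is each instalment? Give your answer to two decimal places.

A$4,512.64

With 2 periods per year: i = 0.05695, n = 18.
PMT = 50000 / ( [1 − (1+0.05695)^(−18)] / 0.05695 ) = 50000 / 11.079989 = 4,512.6398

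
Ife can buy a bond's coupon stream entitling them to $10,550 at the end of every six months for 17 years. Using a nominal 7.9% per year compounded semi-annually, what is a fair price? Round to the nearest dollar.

Periodic rate i = 0.079/2 = 0.0395; n = 17 × 2 = 34 periods.
Annuity factor a(34|0.0395) = 18.534263; PV = 10550 × 18.534263 = 195,536.4755

$195,536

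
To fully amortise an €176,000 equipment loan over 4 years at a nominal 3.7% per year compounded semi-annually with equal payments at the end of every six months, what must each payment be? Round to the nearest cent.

€23,870.65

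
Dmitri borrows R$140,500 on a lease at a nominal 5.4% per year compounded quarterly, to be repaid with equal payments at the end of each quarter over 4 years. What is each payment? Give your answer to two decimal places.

R$9,822.65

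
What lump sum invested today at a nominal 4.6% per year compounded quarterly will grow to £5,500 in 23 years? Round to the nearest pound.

With 4 periods per year: i = 0.0115, n = 92.
PV = 5,500 / (1 + 0.0115)^92 = 5,500 / 2.863265 = 1,920.8837

£1,921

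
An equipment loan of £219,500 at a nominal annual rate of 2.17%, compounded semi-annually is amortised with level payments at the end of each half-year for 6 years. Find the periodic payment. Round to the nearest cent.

Periodic rate i = 0.0217/2 = 0.01085; n = 6 × 2 = 12 periods.
PMT = 219500 / ( [1 − (1+0.01085)^(−12)] / 0.01085 ) = 219500 / 11.194866 = 19,607.2017

£19,607.20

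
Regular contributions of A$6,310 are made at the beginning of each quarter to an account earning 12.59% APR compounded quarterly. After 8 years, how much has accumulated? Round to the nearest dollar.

i = 0.1259/4 = 0.031475 per quarter; n = 8·4 = 32.
FV = PMT · [(1+i)^n − 1] / i × (1+i) = 6310 · 55.571637 = 350,657.0279
Payments are at the start of each period, so multiply by (1+i).

A$350,657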